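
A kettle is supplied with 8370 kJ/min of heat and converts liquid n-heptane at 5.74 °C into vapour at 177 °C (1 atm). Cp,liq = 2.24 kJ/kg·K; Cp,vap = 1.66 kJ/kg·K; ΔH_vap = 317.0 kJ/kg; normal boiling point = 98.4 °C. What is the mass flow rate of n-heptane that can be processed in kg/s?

ṁ = 0.213 kg/s

Δh = 2.24×(98.4−5.74) + 317.0 + 1.66×(177−98.4) = 655.03 kJ/kg
Q = 8370 kJ/min = 139.5 kJ/s = 139.5 kJ/s
ṁ = Q/Δh = 139.5 / 655.03 = 0.21297 kg/s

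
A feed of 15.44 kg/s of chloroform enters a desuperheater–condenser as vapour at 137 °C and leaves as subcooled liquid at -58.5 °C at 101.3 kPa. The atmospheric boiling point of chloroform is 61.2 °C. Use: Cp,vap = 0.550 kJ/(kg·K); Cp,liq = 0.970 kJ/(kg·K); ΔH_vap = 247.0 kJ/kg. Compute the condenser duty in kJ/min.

Q_c = 375000 kJ/min

vapour 137→61.2 °C: -41.69 kJ/kg
condensation at 61.2 °C: -247 kJ/kg
liquid 61.2→-58.5 °C: -116.11 kJ/kg
Δh = -41.69 + -247 + -116.11 = -404.8 kJ/kg
Q = ṁ·Δh = 15.44 kg/s × -404.8 kJ/kg = -6250.1 kJ/s
|Q| = 6250.1 kW = 375010 kJ/min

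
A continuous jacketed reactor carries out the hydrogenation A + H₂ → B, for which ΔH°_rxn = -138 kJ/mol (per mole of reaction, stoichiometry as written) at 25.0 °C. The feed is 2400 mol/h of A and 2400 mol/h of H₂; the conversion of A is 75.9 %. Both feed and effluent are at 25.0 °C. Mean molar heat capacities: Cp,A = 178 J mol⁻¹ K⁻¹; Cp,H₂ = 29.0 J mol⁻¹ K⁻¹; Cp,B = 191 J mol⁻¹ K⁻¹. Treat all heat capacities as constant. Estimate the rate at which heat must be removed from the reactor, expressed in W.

Q_out = 69800 W

Extent of reaction ξ = 0.759 × 2400 = 1821.6 mol/h
Reaction term: ξ·ΔH°_rxn = 1821.6 × -138 = -251380 kJ/h
Q = ΔH = -251380 kJ/h = -69.828 kW
Heat removed = 69828 W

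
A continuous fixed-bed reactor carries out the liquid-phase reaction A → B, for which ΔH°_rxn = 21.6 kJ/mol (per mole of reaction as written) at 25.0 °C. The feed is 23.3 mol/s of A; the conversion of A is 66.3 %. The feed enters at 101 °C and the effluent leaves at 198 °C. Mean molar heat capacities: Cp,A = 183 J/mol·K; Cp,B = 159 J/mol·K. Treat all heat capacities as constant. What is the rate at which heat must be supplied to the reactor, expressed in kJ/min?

Extent of reaction ξ = 0.663 × 23.3 = 15.448 mol/s
Reaction term: ξ·ΔH°_rxn = 15.448 × 21.6 = 333.67 kJ/s
Sensible, feed 101→25 °C: -324.06 kJ/s
Outlet flows (mol/s): A 7.8521, B 15.448
Sensible, products 25→198 °C: 673.52 kJ/s
Q = ΔH = 683.13 kJ/s = 683.13 kW
Heat supplied = 40988 kJ/min

Q_in = 41000 kJ/min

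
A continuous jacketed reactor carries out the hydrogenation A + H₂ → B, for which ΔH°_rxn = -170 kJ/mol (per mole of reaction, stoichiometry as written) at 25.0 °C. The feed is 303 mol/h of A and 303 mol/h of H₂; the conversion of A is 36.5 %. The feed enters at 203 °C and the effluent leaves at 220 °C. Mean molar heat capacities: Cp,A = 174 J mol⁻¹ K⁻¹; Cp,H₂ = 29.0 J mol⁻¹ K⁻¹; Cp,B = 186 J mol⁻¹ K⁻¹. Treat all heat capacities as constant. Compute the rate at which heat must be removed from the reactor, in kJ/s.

Q_out = 5.03 kJ/s

Extent of reaction ξ = 0.365 × 303 = 110.59 mol/h
Reaction term: ξ·ΔH°_rxn = 110.59 × -170 = -18801 kJ/h
Sensible, feed 203→25 °C: -10949 kJ/h
Outlet flows (mol/h): A 192.41, H₂ 192.41, B 110.59
Sensible, products 25→220 °C: 11628 kJ/h
Q = ΔH = -18122 kJ/h = -5.0339 kW
Heat removed = 5.0339 kJ/s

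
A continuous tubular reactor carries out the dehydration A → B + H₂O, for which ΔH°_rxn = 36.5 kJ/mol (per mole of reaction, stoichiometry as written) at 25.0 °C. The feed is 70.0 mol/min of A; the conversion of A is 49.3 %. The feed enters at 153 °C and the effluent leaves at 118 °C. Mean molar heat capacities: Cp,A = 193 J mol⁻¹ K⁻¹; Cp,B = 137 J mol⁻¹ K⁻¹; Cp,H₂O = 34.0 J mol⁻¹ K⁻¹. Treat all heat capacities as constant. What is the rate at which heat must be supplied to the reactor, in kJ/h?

Extent of reaction ξ = 0.493 × 70.0 = 34.51 mol/min
Reaction term: ξ·ΔH°_rxn = 34.51 × 36.5 = 1259.6 kJ/min
Sensible, feed 153→25 °C: -1729.3 kJ/min
Outlet flows (mol/min): A 35.49, B 34.51, H₂O 34.51
Sensible, products 25→118 °C: 1185.8 kJ/min
Q = ΔH = 716.16 kJ/min = 11.936 kW
Heat supplied = 42969 kJ/h

Q_in = 43000 kJ/h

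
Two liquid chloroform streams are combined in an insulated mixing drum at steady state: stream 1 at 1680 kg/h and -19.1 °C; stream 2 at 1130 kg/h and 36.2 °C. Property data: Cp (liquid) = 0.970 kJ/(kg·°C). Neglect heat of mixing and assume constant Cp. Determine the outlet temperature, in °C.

T_out = 3.14 °C

Adiabatic, steady state ⇒ Σ ṁᵢCp,ᵢ(T_out − Tᵢ) = 0
Σ ṁᵢCp,ᵢTᵢ = 1680×0.970×-19.1 + 1130×0.970×36.2 = 8553.5
Σ ṁᵢCp,ᵢ = 1680×0.970 + 1130×0.970 = 2725.7
T_out = 8553.5 / 2725.7 = 3.1381 °C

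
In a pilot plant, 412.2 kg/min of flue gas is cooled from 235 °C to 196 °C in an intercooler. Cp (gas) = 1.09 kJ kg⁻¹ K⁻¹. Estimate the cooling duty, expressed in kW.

Q = ṁ·Cp·ΔT = 412.2 × 1.09 × (196 − 235) = -17523 kJ/min
Converting: 17523 / 60 s = 292.04 kW

Q_c = 292 kW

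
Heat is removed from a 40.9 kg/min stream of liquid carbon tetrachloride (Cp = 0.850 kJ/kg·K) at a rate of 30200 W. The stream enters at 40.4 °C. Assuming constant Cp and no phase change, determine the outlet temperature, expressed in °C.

T_out = -11.7 °C

Q = 30200 W = 1812 kJ/min
ΔT = Q/(ṁ·Cp) = 1812/(40.9×0.850) = 52.121 K
T_out = 40.4 − 52.121 = -11.721 °C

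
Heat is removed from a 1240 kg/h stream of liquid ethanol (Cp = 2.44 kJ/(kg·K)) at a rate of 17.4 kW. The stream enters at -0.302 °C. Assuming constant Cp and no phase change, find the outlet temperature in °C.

T_out = -21.0 °C

Q = 17.4 kW = 62640 kJ/h
ΔT = Q/(ṁ·Cp) = 62640/(1240×2.44) = 20.703 K
T_out = -0.302 − 20.703 = -21.005 °C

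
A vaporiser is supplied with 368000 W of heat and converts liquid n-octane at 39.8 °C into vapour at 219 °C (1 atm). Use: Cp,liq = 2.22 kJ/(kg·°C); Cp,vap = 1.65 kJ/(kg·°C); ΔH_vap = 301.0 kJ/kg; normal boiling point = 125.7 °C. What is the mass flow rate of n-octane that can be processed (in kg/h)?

ṁ = 2050 kg/h

Δh = 2.22×(125.7−39.8) + 301.0 + 1.65×(219−125.7) = 645.64 kJ/kg
Q = 368000 W = 368 kJ/s = 1.3248e+06 kJ/h
ṁ = Q/Δh = 1.3248e+06 / 645.64 = 2051.9 kg/h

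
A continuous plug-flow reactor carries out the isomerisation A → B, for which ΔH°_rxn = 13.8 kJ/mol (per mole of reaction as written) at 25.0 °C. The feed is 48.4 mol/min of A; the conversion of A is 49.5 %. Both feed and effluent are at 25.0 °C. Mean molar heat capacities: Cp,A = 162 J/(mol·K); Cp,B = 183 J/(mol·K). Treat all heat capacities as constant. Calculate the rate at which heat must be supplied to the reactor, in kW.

Q_in = 5.51 kW

Extent of reaction ξ = 0.495 × 48.4 = 23.958 mol/min
Reaction term: ξ·ΔH°_rxn = 23.958 × 13.8 = 330.62 kJ/min
Q = ΔH = 330.62 kJ/min = 5.5103 kW
Heat supplied = 5.5103 kW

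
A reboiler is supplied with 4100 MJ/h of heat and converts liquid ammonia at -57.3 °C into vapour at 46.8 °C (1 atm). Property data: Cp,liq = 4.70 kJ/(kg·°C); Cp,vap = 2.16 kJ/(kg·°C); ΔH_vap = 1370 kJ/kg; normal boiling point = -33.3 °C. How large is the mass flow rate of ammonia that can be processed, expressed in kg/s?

Δh = 4.70×(-33.3−-57.3) + 1370 + 2.16×(46.8−-33.3) = 1655.8 kJ/kg
Q = 4100 MJ/h = 1138.9 kJ/s = 1138.9 kJ/s
ṁ = Q/Δh = 1138.9 / 1655.8 = 0.68781 kg/s

ṁ = 0.688 kg/s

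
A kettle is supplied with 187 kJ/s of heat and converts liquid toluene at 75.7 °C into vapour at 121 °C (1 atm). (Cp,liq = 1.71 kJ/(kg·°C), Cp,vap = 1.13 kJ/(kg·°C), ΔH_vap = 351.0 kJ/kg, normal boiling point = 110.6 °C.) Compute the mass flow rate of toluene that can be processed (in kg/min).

Δh = 1.71×(110.6−75.7) + 351.0 + 1.13×(121−110.6) = 422.43 kJ/kg
Q = 187 kJ/s = 187 kJ/s = 11220 kJ/min
ṁ = Q/Δh = 11220 / 422.43 = 26.561 kg/min

ṁ = 26.6 kg/min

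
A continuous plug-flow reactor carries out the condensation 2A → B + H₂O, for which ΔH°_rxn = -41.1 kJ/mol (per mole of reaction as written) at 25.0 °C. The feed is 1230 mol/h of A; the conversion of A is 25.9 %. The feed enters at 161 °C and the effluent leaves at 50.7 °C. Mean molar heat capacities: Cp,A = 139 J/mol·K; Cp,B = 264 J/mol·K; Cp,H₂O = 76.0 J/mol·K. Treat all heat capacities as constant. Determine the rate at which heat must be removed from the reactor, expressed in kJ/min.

Extent of reaction ξ = 0.259 × 1230 / 2 = 159.28 mol/h
Reaction term: ξ·ΔH°_rxn = 159.28 × -41.1 = -6546.6 kJ/h
Sensible, feed 161→25 °C: -23252 kJ/h
Outlet flows (mol/h): A 911.43, B 159.28, H₂O 159.28
Sensible, products 25→50.7 °C: 4647.7 kJ/h
Q = ΔH = -25151 kJ/h = -6.9863 kW
Heat removed = 419.18 kJ/min

Q_out = 419 kJ/min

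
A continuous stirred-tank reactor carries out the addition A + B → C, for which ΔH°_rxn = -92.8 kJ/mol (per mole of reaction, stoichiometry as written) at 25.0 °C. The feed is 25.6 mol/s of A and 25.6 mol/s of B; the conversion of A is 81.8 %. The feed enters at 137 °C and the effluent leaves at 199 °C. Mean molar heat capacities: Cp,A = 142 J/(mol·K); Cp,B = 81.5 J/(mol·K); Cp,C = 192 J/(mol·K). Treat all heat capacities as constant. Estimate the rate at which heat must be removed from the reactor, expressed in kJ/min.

Extent of reaction ξ = 0.818 × 25.6 = 20.941 mol/s
Reaction term: ξ·ΔH°_rxn = 20.941 × -92.8 = -1943.3 kJ/s
Sensible, feed 137→25 °C: -640.82 kJ/s
Outlet flows (mol/s): A 4.6592, B 4.6592, C 20.941
Sensible, products 25→199 °C: 880.78 kJ/s
Q = ΔH = -1703.3 kJ/s = -1703.3 kW
Heat removed = 102200 kJ/min

Q_out = 102000 kJ/min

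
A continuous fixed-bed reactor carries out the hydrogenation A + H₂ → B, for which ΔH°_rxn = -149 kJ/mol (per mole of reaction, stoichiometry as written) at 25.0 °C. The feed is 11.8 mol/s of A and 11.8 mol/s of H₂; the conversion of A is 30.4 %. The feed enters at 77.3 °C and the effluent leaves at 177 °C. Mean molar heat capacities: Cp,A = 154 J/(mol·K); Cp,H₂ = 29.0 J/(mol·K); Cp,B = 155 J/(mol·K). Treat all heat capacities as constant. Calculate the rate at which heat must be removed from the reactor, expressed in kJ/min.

Q_out = 20100 kJ/min

Extent of reaction ξ = 0.304 × 11.8 = 3.5872 mol/s
Reaction term: ξ·ΔH°_rxn = 3.5872 × -149 = -534.49 kJ/s
Sensible, feed 77.3→25 °C: -112.94 kJ/s
Outlet flows (mol/s): A 8.2128, H₂ 8.2128, B 3.5872
Sensible, products 25→177 °C: 312.96 kJ/s
Q = ΔH = -334.47 kJ/s = -334.47 kW
Heat removed = 20068 kJ/min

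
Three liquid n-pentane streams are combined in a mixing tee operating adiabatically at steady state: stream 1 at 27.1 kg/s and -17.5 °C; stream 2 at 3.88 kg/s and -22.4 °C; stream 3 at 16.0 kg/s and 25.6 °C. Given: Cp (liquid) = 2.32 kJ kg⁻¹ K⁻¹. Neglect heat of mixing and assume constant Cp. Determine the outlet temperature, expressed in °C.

No heat crosses the boundary, so H_out = H_in.
Σ ṁᵢCp,ᵢTᵢ = 27.1×2.32×-17.5 + 3.88×2.32×-22.4 + 16.0×2.32×25.6 = -351.62
Σ ṁᵢCp,ᵢ = 27.1×2.32 + 3.88×2.32 + 16.0×2.32 = 108.99
T_out = -351.62 / 108.99 = -3.2261 °C

T_out = -3.23 °C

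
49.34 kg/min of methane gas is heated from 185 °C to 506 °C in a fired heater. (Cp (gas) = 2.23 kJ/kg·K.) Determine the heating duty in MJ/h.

Q = ṁ·Cp·ΔT = 49.34 × 2.23 × (506 − 185) = 35319 kJ/min
Converting: 35319 / 60 s = 588.65 kW
Heating duty = 2119.1 MJ/h

Q = 2120 MJ/h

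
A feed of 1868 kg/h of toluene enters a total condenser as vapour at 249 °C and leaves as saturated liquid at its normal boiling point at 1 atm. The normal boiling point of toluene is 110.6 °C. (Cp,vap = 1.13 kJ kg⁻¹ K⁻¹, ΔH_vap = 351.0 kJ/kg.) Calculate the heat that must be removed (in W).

Q_c = 263000 W

vapour 249→110.6 °C: -156.39 kJ/kg
condensation at 110.6 °C: -351 kJ/kg
Δh = -156.39 + -351 = -507.39 kJ/kg
Q = ṁ·Δh = 1868 kg/h × -507.39 kJ/kg = -947810 kJ/h
|Q| = 263.28 kW = 263280 W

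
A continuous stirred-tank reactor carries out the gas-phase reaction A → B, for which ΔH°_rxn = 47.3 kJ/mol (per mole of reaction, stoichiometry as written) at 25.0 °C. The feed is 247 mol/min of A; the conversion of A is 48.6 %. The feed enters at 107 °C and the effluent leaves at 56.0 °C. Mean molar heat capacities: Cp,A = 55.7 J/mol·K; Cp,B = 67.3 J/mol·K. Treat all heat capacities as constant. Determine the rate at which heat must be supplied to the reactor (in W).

Q_in = 83700 W

Extent of reaction ξ = 0.486 × 247 = 120.04 mol/min
Reaction term: ξ·ΔH°_rxn = 120.04 × 47.3 = 5678 kJ/min
Sensible, feed 107→25 °C: -1128.1 kJ/min
Outlet flows (mol/min): A 126.96, B 120.04
Sensible, products 25→56.0 °C: 469.66 kJ/min
Q = ΔH = 5019.5 kJ/min = 83.658 kW
Heat supplied = 83658 W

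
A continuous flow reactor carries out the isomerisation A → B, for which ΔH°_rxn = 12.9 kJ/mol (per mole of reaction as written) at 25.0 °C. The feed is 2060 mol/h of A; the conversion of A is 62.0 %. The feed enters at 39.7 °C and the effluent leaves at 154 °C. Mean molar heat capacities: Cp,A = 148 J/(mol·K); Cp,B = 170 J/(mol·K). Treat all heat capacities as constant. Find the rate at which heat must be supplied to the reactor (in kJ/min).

Q_in = 916 kJ/min

Extent of reaction ξ = 0.620 × 2060 = 1277.2 mol/h
Reaction term: ξ·ΔH°_rxn = 1277.2 × 12.9 = 16476 kJ/h
Sensible, feed 39.7→25 °C: -4481.7 kJ/h
Outlet flows (mol/h): A 782.8, B 1277.2
Sensible, products 25→154 °C: 42954 kJ/h
Q = ΔH = 54948 kJ/h = 15.263 kW
Heat supplied = 915.81 kJ/min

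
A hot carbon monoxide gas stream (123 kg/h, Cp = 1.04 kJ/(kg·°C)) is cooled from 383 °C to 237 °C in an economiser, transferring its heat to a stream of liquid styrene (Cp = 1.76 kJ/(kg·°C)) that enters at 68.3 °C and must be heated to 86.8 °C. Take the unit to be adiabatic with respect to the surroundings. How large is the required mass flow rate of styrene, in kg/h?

Heat released by hot stream: Q = 123 × 1.04 × (383 − 237) = 18676 kJ/h
Energy balance on cold side (adiabatic exchanger): Q = ṁ_c·Cp_c·(T_c,out − T_c,in)
ṁ_c = 18676 / [1.76 × (86.8 − 68.3)] = 573.6 kg/h

ṁ_c = 574 kg/h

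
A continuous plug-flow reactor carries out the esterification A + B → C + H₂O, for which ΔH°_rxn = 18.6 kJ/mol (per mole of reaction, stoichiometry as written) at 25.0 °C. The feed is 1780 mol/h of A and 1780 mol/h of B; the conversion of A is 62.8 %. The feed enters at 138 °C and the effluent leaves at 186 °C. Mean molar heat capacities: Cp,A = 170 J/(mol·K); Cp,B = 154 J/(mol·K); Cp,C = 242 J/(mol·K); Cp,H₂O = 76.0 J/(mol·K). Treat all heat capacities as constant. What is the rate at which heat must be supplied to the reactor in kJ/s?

Q_in = 13.2 kJ/s

Extent of reaction ξ = 0.628 × 1780 = 1117.8 mol/h
Reaction term: ξ·ΔH°_rxn = 1117.8 × 18.6 = 20792 kJ/h
Sensible, feed 138→25 °C: -65169 kJ/h
Outlet flows (mol/h): A 662.16, B 662.16, C 1117.8, H₂O 1117.8
Sensible, products 25→186 °C: 91772 kJ/h
Q = ΔH = 47395 kJ/h = 13.165 kW
Heat supplied = 13.165 kJ/s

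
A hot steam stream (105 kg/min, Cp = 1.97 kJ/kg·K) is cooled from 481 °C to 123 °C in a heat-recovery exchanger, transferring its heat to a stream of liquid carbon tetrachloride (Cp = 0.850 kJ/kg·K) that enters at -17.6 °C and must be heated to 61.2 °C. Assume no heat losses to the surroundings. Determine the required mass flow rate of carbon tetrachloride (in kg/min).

Heat released by hot stream: Q = 105 × 1.97 × (481 − 123) = 74052 kJ/min
Energy balance on cold side (adiabatic exchanger): Q = ṁ_c·Cp_c·(T_c,out − T_c,in)
ṁ_c = 74052 / [0.850 × (61.2 − -17.6)] = 1105.6 kg/min

ṁ_c = 1110 kg/min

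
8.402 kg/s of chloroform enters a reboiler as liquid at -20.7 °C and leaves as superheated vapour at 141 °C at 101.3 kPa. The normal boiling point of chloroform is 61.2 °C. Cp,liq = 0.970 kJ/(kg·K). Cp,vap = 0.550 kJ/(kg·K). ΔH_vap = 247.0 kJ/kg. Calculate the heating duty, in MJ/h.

liquid -20.7→61.2 °C: 79.443 kJ/kg
vaporisation at 61.2 °C: 247 kJ/kg
vapour 61.2→141 °C: 43.89 kJ/kg
Δh = 79.443 + 247 + 43.89 = 370.33 kJ/kg
Q = ṁ·Δh = 8.402 kg/s × 370.33 kJ/kg = 3111.5 kJ/s
|Q| = 3111.5 kW = 11202 MJ/h

Q = 11200 MJ/h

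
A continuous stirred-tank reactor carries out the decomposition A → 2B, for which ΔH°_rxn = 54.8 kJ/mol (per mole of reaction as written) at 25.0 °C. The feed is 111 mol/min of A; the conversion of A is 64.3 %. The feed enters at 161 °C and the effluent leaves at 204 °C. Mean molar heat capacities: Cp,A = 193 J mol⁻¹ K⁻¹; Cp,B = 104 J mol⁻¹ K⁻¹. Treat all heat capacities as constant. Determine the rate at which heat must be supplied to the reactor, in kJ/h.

Extent of reaction ξ = 0.643 × 111 = 71.373 mol/min
Reaction term: ξ·ΔH°_rxn = 71.373 × 54.8 = 3911.2 kJ/min
Sensible, feed 161→25 °C: -2913.5 kJ/min
Outlet flows (mol/min): A 39.627, B 142.75
Sensible, products 25→204 °C: 4026.4 kJ/min
Q = ΔH = 5024.1 kJ/min = 83.734 kW
Heat supplied = 301440 kJ/h

Q_in = 301000 kJ/h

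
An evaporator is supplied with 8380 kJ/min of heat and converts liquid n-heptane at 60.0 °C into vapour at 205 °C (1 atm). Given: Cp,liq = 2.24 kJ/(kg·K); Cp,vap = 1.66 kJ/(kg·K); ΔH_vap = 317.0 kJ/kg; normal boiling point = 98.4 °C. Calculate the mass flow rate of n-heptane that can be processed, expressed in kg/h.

ṁ = 867 kg/h

Δh = 2.24×(98.4−60.0) + 317.0 + 1.66×(205−98.4) = 579.97 kJ/kg
Q = 8380 kJ/min = 139.67 kJ/s = 502800 kJ/h
ṁ = Q/Δh = 502800 / 579.97 = 866.94 kg/h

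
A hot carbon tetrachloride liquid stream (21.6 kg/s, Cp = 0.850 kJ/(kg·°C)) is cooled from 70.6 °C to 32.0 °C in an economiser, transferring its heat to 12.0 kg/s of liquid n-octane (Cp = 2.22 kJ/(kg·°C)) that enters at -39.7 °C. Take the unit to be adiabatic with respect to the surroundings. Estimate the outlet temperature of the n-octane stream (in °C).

Heat released by hot stream: Q = 21.6 × 0.850 × (70.6 − 32.0) = 708.7 kJ/s
Energy balance on cold side (adiabatic exchanger): Q = ṁ_c·Cp_c·(T_c,out − T_c,in)
T_c,out = -39.7 + 708.7/(12.0 × 2.22) = -13.097 °C

T_c,out = -13.1 °C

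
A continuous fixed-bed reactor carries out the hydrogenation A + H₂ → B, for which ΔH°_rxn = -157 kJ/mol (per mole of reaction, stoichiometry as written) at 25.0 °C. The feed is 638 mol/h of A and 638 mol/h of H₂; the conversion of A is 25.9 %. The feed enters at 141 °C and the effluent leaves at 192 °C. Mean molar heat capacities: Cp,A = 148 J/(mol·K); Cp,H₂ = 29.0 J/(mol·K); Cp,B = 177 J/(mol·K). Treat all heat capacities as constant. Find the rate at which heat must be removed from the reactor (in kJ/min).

Extent of reaction ξ = 0.259 × 638 = 165.24 mol/h
Reaction term: ξ·ΔH°_rxn = 165.24 × -157 = -25943 kJ/h
Sensible, feed 141→25 °C: -13099 kJ/h
Outlet flows (mol/h): A 472.76, H₂ 472.76, B 165.24
Sensible, products 25→192 °C: 18859 kJ/h
Q = ΔH = -20184 kJ/h = -5.6066 kW
Heat removed = 336.4 kJ/min

Q_out = 336 kJ/min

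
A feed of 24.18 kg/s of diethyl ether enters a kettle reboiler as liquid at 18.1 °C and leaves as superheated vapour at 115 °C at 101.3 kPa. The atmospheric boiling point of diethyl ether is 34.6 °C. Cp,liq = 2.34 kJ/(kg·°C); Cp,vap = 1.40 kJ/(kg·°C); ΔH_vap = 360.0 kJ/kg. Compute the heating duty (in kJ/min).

Q = 742000 kJ/min

liquid 18.1→34.6 °C: 38.61 kJ/kg
vaporisation at 34.6 °C: 360 kJ/kg
vapour 34.6→115 °C: 112.56 kJ/kg
Δh = 38.61 + 360 + 112.56 = 511.17 kJ/kg
Q = ṁ·Δh = 24.18 kg/s × 511.17 kJ/kg = 12360 kJ/s
|Q| = 12360 kW = 741610 kJ/min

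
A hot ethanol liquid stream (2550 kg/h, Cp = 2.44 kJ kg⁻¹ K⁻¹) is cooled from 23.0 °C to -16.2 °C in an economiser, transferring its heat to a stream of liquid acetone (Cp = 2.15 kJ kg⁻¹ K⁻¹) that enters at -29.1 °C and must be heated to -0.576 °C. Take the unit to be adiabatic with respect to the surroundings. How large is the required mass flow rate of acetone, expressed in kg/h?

Heat released by hot stream: Q = 2550 × 2.44 × (23.0 − -16.2) = 243900 kJ/h
Energy balance on cold side (adiabatic exchanger): Q = ṁ_c·Cp_c·(T_c,out − T_c,in)
ṁ_c = 243900 / [2.15 × (-0.576 − -29.1)] = 3977.1 kg/h

ṁ_c = 3980 kg/h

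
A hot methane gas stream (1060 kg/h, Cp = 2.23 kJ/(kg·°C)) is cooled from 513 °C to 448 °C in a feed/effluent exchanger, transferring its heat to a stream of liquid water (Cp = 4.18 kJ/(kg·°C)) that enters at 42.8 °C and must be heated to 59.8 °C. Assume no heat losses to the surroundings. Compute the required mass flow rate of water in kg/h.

ṁ_c = 2160 kg/h

Heat released by hot stream: Q = 1060 × 2.23 × (513 − 448) = 153650 kJ/h
Energy balance on cold side (adiabatic exchanger): Q = ṁ_c·Cp_c·(T_c,out − T_c,in)
ṁ_c = 153650 / [4.18 × (59.8 − 42.8)] = 2162.2 kg/h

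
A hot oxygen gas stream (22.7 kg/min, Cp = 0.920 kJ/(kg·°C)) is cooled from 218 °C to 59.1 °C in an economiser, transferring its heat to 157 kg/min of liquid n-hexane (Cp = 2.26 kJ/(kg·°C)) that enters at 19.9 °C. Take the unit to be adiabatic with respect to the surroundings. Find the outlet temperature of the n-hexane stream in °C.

Heat released by hot stream: Q = 22.7 × 0.920 × (218 − 59.1) = 3318.5 kJ/min
Energy balance on cold side (adiabatic exchanger): Q = ṁ_c·Cp_c·(T_c,out − T_c,in)
T_c,out = 19.9 + 3318.5/(157 × 2.26) = 29.253 °C

T_c,out = 29.3 °C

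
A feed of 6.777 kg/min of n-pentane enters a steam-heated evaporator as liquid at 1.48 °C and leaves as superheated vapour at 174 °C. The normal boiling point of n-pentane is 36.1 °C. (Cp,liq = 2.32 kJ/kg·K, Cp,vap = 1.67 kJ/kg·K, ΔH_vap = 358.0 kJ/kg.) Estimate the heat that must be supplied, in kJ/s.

Q = 75.5 kJ/s

liquid 1.48→36.1 °C: 80.318 kJ/kg
vaporisation at 36.1 °C: 358 kJ/kg
vapour 36.1→174 °C: 230.29 kJ/kg
Δh = 80.318 + 358 + 230.29 = 668.61 kJ/kg
Q = ṁ·Δh = 6.777 kg/min × 668.61 kJ/kg = 4531.2 kJ/min
|Q| = 75.52 kW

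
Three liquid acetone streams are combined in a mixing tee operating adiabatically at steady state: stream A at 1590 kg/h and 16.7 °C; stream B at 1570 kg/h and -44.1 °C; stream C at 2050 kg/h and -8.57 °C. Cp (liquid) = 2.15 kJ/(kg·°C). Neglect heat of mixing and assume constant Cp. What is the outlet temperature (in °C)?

Adiabatic, steady state ⇒ Σ ṁᵢCp,ᵢ(T_out − Tᵢ) = 0
T_out = Σ ṁᵢCp,ᵢTᵢ / Σ ṁᵢCp,ᵢ
      = -129540 / 11202 = -11.565 °C

T_out = -11.6 °C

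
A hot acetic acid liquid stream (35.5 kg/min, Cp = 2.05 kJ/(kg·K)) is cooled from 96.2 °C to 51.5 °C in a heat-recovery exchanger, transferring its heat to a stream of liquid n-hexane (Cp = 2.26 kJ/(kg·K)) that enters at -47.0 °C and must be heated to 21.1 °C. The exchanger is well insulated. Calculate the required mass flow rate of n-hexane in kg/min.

ṁ_c = 21.1 kg/min

Heat released by hot stream: Q = 35.5 × 2.05 × (96.2 − 51.5) = 3253 kJ/min
Energy balance on cold side (adiabatic exchanger): Q = ṁ_c·Cp_c·(T_c,out − T_c,in)
ṁ_c = 3253 / [2.26 × (21.1 − -47.0)] = 21.137 kg/min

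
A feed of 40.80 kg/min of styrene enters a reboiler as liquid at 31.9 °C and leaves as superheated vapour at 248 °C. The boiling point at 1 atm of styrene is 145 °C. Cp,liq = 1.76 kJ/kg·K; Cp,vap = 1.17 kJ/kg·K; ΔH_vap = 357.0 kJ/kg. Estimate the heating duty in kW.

Q = 460 kW

liquid 31.9→145 °C: 199.06 kJ/kg
vaporisation at 145 °C: 357 kJ/kg
vapour 145→248 °C: 120.51 kJ/kg
Δh = 199.06 + 357 + 120.51 = 676.57 kJ/kg
Q = ṁ·Δh = 40.80 kg/min × 676.57 kJ/kg = 27604 kJ/min
|Q| = 460.06 kW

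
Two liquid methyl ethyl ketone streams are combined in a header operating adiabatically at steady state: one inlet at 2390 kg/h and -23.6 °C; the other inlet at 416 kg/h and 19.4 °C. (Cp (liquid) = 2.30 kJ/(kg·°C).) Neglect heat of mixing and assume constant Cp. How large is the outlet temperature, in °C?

T_out = -17.2 °C

Energy balance with Q = 0: Σ ṁᵢCp,ᵢ(T_out − Tᵢ) = 0
T_out = Σ ṁᵢCp,ᵢTᵢ / Σ ṁᵢCp,ᵢ
      = -111170 / 6453.8 = -17.225 °C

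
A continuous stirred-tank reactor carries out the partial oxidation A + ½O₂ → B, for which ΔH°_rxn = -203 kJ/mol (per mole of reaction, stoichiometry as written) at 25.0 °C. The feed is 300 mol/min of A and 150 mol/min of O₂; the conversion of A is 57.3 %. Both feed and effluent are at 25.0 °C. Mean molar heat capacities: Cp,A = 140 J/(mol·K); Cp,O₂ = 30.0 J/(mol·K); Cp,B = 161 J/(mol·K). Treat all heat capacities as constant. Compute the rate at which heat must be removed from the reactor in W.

Extent of reaction ξ = 0.573 × 300 = 171.9 mol/min
Reaction term: ξ·ΔH°_rxn = 171.9 × -203 = -34896 kJ/min
Q = ΔH = -34896 kJ/min = -581.59 kW
Heat removed = 581590 W

Q_out = 582000 W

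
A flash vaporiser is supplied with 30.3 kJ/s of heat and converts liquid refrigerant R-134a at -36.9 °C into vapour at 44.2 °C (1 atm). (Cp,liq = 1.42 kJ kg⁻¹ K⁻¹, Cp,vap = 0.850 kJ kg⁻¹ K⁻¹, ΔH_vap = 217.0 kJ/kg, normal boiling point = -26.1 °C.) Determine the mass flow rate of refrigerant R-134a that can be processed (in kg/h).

Δh = 1.42×(-26.1−-36.9) + 217.0 + 0.850×(44.2−-26.1) = 292.09 kJ/kg
Q = 30.3 kJ/s = 30.3 kJ/s = 109080 kJ/h
ṁ = Q/Δh = 109080 / 292.09 = 373.45 kg/h

ṁ = 373 kg/h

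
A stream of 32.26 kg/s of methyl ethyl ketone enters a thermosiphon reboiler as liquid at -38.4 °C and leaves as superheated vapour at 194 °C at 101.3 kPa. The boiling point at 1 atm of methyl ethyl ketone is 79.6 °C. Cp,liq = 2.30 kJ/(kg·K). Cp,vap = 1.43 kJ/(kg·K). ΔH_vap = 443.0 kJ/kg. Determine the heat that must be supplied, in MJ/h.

Q = 102000 MJ/h

liquid -38.4→79.6 °C: 271.4 kJ/kg
vaporisation at 79.6 °C: 443 kJ/kg
vapour 79.6→194 °C: 163.59 kJ/kg
Δh = 271.4 + 443 + 163.59 = 877.99 kJ/kg
Q = ṁ·Δh = 32.26 kg/s × 877.99 kJ/kg = 28324 kJ/s
|Q| = 28324 kW = 101970 MJ/h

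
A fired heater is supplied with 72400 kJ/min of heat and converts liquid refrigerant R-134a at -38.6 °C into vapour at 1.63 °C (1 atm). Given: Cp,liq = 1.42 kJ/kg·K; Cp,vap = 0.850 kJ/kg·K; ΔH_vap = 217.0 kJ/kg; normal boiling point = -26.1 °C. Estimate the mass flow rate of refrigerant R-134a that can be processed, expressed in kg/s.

ṁ = 4.67 kg/s

Δh = 1.42×(-26.1−-38.6) + 217.0 + 0.850×(1.63−-26.1) = 258.32 kJ/kg
Q = 72400 kJ/min = 1206.7 kJ/s = 1206.7 kJ/s
ṁ = Q/Δh = 1206.7 / 258.32 = 4.6712 kg/s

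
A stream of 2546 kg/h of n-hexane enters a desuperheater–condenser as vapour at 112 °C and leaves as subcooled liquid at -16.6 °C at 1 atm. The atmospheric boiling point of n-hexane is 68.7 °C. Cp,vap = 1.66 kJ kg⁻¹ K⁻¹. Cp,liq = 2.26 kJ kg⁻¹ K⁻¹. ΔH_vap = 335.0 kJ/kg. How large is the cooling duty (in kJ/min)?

Q_c = 25400 kJ/min

vapour 112→68.7 °C: -71.878 kJ/kg
condensation at 68.7 °C: -335 kJ/kg
liquid 68.7→-16.6 °C: -192.78 kJ/kg
Δh = -71.878 + -335 + -192.78 = -599.66 kJ/kg
Q = ṁ·Δh = 2546 kg/h × -599.66 kJ/kg = -1.5267e+06 kJ/h
|Q| = 424.09 kW = 25445 kJ/min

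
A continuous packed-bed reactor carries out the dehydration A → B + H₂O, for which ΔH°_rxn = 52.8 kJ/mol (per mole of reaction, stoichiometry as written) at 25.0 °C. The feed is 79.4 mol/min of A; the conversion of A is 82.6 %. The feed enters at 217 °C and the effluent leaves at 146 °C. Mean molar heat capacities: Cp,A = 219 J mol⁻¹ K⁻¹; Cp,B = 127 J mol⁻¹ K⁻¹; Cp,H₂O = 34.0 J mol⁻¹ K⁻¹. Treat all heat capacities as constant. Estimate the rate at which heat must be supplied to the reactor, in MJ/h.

Q_in = 106 MJ/h

Extent of reaction ξ = 0.826 × 79.4 = 65.584 mol/min
Reaction term: ξ·ΔH°_rxn = 65.584 × 52.8 = 3462.9 kJ/min
Sensible, feed 217→25 °C: -3338.6 kJ/min
Outlet flows (mol/min): A 13.816, B 65.584, H₂O 65.584
Sensible, products 25→146 °C: 1643.7 kJ/min
Q = ΔH = 1768 kJ/min = 29.467 kW
Heat supplied = 106.08 MJ/h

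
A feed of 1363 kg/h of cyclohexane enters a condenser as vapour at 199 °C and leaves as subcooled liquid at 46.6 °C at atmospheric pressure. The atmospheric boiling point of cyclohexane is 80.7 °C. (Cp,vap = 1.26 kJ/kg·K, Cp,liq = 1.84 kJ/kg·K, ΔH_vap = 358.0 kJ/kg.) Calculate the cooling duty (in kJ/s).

Q_c = 216 kJ/s

vapour 199→80.7 °C: -149.06 kJ/kg
condensation at 80.7 °C: -358 kJ/kg
liquid 80.7→46.6 °C: -62.744 kJ/kg
Δh = -149.06 + -358 + -62.744 = -569.8 kJ/kg
Q = ṁ·Δh = 1363 kg/h × -569.8 kJ/kg = -776640 kJ/h
|Q| = 215.73 kW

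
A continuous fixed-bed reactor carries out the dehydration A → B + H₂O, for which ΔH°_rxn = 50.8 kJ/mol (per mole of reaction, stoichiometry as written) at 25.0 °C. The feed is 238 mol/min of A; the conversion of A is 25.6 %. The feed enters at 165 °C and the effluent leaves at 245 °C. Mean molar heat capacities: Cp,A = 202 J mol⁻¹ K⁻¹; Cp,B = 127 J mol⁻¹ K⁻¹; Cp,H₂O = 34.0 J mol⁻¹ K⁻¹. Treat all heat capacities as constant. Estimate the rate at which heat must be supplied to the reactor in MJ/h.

Extent of reaction ξ = 0.256 × 238 = 60.928 mol/min
Reaction term: ξ·ΔH°_rxn = 60.928 × 50.8 = 3095.1 kJ/min
Sensible, feed 165→25 °C: -6730.6 kJ/min
Outlet flows (mol/min): A 177.07, B 60.928, H₂O 60.928
Sensible, products 25→245 °C: 10027 kJ/min
Q = ΔH = 6391.7 kJ/min = 106.53 kW
Heat supplied = 383.5 MJ/h

Q_in = 383 MJ/h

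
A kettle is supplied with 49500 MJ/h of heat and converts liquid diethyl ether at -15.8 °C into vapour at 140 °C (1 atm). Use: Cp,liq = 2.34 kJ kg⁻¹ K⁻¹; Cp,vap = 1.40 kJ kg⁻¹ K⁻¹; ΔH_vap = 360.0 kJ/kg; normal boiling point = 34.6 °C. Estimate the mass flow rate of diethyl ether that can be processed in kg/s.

Δh = 2.34×(34.6−-15.8) + 360.0 + 1.40×(140−34.6) = 625.5 kJ/kg
Q = 49500 MJ/h = 13750 kJ/s = 13750 kJ/s
ṁ = Q/Δh = 13750 / 625.5 = 21.983 kg/s

ṁ = 22.0 kg/s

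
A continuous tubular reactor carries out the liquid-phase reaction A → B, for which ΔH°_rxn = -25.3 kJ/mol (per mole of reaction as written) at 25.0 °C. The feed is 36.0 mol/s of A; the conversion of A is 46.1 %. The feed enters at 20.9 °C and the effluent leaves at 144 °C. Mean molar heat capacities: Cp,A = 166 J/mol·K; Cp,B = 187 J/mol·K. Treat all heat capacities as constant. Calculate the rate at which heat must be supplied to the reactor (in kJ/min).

Q_in = 21400 kJ/min

Extent of reaction ξ = 0.461 × 36.0 = 16.596 mol/s
Reaction term: ξ·ΔH°_rxn = 16.596 × -25.3 = -419.88 kJ/s
Sensible, feed 20.9→25 °C: 24.502 kJ/s
Outlet flows (mol/s): A 19.404, B 16.596
Sensible, products 25→144 °C: 752.62 kJ/s
Q = ΔH = 357.24 kJ/s = 357.24 kW
Heat supplied = 21434 kJ/min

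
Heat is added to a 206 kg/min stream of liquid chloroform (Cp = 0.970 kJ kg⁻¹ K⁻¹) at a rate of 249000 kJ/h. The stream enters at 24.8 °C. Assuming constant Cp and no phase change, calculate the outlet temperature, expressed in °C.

T_out = 45.6 °C

Q = 249000 kJ/h = 4150 kJ/min
ΔT = Q/(ṁ·Cp) = 4150/(206×0.970) = 20.769 K
T_out = 24.8 + 20.769 = 45.569 °C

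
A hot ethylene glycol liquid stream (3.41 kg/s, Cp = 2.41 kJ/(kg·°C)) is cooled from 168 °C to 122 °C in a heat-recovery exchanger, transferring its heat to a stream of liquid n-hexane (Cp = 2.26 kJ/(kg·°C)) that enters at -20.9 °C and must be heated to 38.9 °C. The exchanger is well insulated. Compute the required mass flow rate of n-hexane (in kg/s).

Heat released by hot stream: Q = 3.41 × 2.41 × (168 − 122) = 378.03 kJ/s
Energy balance on cold side (adiabatic exchanger): Q = ṁ_c·Cp_c·(T_c,out − T_c,in)
ṁ_c = 378.03 / [2.26 × (38.9 − -20.9)] = 2.7972 kg/s

ṁ_c = 2.80 kg/s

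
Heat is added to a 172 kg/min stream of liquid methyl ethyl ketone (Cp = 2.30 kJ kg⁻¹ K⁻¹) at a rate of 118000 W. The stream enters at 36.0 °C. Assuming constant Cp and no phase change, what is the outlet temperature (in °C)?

Q = 118000 W = 7080 kJ/min
ΔT = Q/(ṁ·Cp) = 7080/(172×2.30) = 17.897 K
T_out = 36.0 + 17.897 = 53.897 °C

T_out = 53.9 °C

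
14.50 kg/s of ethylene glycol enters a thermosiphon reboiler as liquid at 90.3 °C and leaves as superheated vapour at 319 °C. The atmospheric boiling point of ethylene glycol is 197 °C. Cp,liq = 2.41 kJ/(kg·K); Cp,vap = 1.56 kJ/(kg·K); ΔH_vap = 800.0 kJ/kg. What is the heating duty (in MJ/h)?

liquid 90.3→197 °C: 257.15 kJ/kg
vaporisation at 197 °C: 800 kJ/kg
vapour 197→319 °C: 190.32 kJ/kg
Δh = 257.15 + 800 + 190.32 = 1247.5 kJ/kg
Q = ṁ·Δh = 14.50 kg/s × 1247.5 kJ/kg = 18088 kJ/s
|Q| = 18088 kW = 65118 MJ/h

Q = 65100 MJ/h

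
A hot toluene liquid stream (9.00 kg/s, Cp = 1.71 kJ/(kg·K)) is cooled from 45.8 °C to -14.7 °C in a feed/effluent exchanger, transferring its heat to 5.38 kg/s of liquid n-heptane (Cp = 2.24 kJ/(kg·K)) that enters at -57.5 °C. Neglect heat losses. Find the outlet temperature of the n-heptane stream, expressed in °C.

T_c,out = 19.8 °C

Heat released by hot stream: Q = 9.00 × 1.71 × (45.8 − -14.7) = 931.1 kJ/s
Energy balance on cold side (adiabatic exchanger): Q = ṁ_c·Cp_c·(T_c,out − T_c,in)
T_c,out = -57.5 + 931.1/(5.38 × 2.24) = 19.762 °C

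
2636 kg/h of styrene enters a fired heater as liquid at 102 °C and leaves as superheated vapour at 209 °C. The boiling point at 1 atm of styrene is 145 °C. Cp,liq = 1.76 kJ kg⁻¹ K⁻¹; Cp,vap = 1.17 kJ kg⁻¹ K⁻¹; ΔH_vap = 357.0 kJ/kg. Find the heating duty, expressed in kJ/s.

liquid 102→145 °C: 75.68 kJ/kg
vaporisation at 145 °C: 357 kJ/kg
vapour 145→209 °C: 74.88 kJ/kg
Δh = 75.68 + 357 + 74.88 = 507.56 kJ/kg
Q = ṁ·Δh = 2636 kg/h × 507.56 kJ/kg = 1.3379e+06 kJ/h
|Q| = 371.65 kW

Q = 372 kJ/s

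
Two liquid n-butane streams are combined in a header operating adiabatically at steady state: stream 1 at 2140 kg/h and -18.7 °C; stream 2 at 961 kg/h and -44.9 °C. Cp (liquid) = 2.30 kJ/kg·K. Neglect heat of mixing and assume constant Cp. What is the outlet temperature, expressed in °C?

T_out = -26.8 °C

Energy balance with Q = 0: Σ ṁᵢCp,ᵢ(T_out − Tᵢ) = 0
Σ ṁᵢCp,ᵢTᵢ = 2140×2.30×-18.7 + 961×2.30×-44.9 = -191280
Σ ṁᵢCp,ᵢ = 2140×2.30 + 961×2.30 = 7132.3
T_out = -191280 / 7132.3 = -26.819 °C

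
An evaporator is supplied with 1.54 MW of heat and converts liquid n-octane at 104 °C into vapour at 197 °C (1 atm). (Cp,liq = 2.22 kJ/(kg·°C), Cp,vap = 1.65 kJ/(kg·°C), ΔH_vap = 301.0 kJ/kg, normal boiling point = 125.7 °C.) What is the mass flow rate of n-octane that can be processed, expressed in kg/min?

ṁ = 198 kg/min

Δh = 2.22×(125.7−104) + 301.0 + 1.65×(197−125.7) = 466.82 kJ/kg
Q = 1.54 MW = 1540 kJ/s = 92400 kJ/min
ṁ = Q/Δh = 92400 / 466.82 = 197.94 kg/min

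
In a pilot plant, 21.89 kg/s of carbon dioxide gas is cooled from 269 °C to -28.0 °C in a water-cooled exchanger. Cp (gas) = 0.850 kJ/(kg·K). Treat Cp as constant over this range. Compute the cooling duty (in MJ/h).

Q = ṁ·Cp·ΔT = 21.89 × 0.850 × (-28.0 − 269) = -5526.1 kJ/s
Cooling duty = 19894 MJ/h

Q_c = 19900 MJ/h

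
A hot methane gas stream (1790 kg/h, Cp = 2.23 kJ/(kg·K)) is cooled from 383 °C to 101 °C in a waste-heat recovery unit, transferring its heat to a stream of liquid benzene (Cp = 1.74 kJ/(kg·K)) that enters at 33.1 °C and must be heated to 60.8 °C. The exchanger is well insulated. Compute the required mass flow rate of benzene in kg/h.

ṁ_c = 23400 kg/h

Heat released by hot stream: Q = 1790 × 2.23 × (383 − 101) = 1.1257e+06 kJ/h
Energy balance on cold side (adiabatic exchanger): Q = ṁ_c·Cp_c·(T_c,out − T_c,in)
ṁ_c = 1.1257e+06 / [1.74 × (60.8 − 33.1)] = 23355 kg/h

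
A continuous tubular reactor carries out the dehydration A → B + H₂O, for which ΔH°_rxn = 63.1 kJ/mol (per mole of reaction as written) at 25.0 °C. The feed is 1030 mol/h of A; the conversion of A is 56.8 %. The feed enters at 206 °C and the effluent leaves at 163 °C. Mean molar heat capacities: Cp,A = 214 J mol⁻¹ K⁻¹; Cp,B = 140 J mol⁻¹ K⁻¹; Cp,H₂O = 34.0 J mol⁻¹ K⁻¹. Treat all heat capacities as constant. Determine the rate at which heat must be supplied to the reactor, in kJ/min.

Q_in = 403 kJ/min

Extent of reaction ξ = 0.568 × 1030 = 585.04 mol/h
Reaction term: ξ·ΔH°_rxn = 585.04 × 63.1 = 36916 kJ/h
Sensible, feed 206→25 °C: -39896 kJ/h
Outlet flows (mol/h): A 444.96, B 585.04, H₂O 585.04
Sensible, products 25→163 °C: 27189 kJ/h
Q = ΔH = 24209 kJ/h = 6.7246 kW
Heat supplied = 403.48 kJ/min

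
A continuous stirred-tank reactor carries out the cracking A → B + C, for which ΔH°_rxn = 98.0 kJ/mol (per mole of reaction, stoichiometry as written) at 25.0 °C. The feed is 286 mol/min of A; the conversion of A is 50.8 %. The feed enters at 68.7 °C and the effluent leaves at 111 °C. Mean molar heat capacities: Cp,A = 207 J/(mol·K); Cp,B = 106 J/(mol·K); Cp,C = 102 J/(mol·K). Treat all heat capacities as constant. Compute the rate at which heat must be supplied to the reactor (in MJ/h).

Extent of reaction ξ = 0.508 × 286 = 145.29 mol/min
Reaction term: ξ·ΔH°_rxn = 145.29 × 98.0 = 14238 kJ/min
Sensible, feed 68.7→25 °C: -2587.1 kJ/min
Outlet flows (mol/min): A 140.71, B 145.29, C 145.29
Sensible, products 25→111 °C: 5103.9 kJ/min
Q = ΔH = 16755 kJ/min = 279.25 kW
Heat supplied = 1005.3 MJ/h

Q_in = 1010 MJ/h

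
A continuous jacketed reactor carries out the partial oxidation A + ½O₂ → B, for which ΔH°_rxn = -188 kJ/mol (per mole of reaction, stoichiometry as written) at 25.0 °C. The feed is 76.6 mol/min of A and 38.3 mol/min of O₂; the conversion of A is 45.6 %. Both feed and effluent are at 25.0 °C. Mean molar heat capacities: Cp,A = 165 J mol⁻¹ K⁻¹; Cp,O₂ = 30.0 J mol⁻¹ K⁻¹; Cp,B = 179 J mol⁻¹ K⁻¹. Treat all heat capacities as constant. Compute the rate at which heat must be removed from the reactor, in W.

Extent of reaction ξ = 0.456 × 76.6 = 34.93 mol/min
Reaction term: ξ·ΔH°_rxn = 34.93 × -188 = -6566.8 kJ/min
Q = ΔH = -6566.8 kJ/min = -109.45 kW
Heat removed = 109450 W

Q_out = 109000 W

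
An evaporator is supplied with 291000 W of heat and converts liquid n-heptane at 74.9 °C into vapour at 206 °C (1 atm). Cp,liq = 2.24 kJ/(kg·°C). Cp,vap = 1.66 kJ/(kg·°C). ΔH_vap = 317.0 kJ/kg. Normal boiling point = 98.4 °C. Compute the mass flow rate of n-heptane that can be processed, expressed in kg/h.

Δh = 2.24×(98.4−74.9) + 317.0 + 1.66×(206−98.4) = 548.26 kJ/kg
Q = 291000 W = 291 kJ/s = 1.0476e+06 kJ/h
ṁ = Q/Δh = 1.0476e+06 / 548.26 = 1910.8 kg/h

ṁ = 1910 kg/h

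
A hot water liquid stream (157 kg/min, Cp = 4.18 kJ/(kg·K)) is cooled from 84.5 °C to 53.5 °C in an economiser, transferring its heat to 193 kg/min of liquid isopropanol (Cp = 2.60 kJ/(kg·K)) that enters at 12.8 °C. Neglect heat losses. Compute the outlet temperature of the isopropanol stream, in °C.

T_c,out = 53.3 °C

Heat released by hot stream: Q = 157 × 4.18 × (84.5 − 53.5) = 20344 kJ/min
Energy balance on cold side (adiabatic exchanger): Q = ṁ_c·Cp_c·(T_c,out − T_c,in)
T_c,out = 12.8 + 20344/(193 × 2.60) = 53.342 °C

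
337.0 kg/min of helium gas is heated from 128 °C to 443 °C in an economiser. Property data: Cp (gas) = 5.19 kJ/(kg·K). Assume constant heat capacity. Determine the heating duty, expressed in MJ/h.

Q = ṁ·Cp·ΔT = 337.0 × 5.19 × (443 − 128) = 550940 kJ/min
Converting: 550940 / 60 s = 9182.4 kW
Heating duty = 33057 MJ/h

Q = 33100 MJ/h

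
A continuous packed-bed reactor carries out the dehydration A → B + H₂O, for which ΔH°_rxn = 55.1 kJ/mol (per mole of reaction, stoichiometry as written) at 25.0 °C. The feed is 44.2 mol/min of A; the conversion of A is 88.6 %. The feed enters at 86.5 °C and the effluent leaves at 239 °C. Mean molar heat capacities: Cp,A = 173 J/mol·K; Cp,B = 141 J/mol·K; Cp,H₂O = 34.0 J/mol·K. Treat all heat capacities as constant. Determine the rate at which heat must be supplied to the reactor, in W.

Extent of reaction ξ = 0.886 × 44.2 = 39.161 mol/min
Reaction term: ξ·ΔH°_rxn = 39.161 × 55.1 = 2157.8 kJ/min
Sensible, feed 86.5→25 °C: -470.27 kJ/min
Outlet flows (mol/min): A 5.0388, B 39.161, H₂O 39.161
Sensible, products 25→239 °C: 1653.1 kJ/min
Q = ΔH = 3340.6 kJ/min = 55.677 kW
Heat supplied = 55677 W

Q_in = 55700 W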